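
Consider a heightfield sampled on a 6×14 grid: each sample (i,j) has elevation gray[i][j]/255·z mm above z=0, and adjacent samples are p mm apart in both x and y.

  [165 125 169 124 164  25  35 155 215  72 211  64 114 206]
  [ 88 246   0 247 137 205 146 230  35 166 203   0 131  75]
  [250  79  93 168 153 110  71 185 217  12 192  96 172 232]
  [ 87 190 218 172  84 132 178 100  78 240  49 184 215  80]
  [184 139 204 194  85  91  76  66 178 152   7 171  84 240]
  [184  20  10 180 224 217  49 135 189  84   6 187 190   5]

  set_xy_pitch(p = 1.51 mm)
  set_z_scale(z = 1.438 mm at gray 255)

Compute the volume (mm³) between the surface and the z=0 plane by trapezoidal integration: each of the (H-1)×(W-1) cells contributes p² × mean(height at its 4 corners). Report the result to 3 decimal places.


113.420

height_mm = gray/255 × 1.438; cell vol = 1.51² × mean(4 corners)
unit = 1.51² × 1.438 / (4×255) = 0.00321449 mm³ per gray-sum
row 0: Σ corner-gray over 13 cells = 6972  → 22.4115
row 1: Σ corner-gray over 13 cells = 7233  → 23.2504
row 2: Σ corner-gray over 13 cells = 7425  → 23.8676
row 3: Σ corner-gray over 13 cells = 7165  → 23.0318
row 4: Σ corner-gray over 13 cells = 6489  → 20.8589
Σ rows: total corner-gray = 35284  → 113.4202 mm³


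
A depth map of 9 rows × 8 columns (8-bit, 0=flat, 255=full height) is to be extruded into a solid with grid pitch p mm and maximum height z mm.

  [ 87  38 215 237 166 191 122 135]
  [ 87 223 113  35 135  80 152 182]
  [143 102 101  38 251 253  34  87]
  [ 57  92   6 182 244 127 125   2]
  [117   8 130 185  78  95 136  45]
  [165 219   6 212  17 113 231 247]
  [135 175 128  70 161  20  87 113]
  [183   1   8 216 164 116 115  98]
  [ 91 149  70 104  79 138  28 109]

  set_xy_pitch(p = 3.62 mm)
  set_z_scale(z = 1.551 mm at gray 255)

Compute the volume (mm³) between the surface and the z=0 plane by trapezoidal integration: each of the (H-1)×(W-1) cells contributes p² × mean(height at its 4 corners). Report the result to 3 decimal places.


533.111

height_mm = gray/255 × 1.551; cell vol = 3.62² × mean(4 corners)
unit = 3.62² × 1.551 / (4×255) = 0.0199264 mm³ per gray-sum
row 0: Σ corner-gray over 7 cells = 3905  → 77.8126
row 1: Σ corner-gray over 7 cells = 3533  → 70.4000
row 2: Σ corner-gray over 7 cells = 3399  → 67.7298
row 3: Σ corner-gray over 7 cells = 3037  → 60.5165
row 4: Σ corner-gray over 7 cells = 3434  → 68.4272
row 5: Σ corner-gray over 7 cells = 3538  → 70.4996
row 6: Σ corner-gray over 7 cells = 3051  → 60.7954
row 7: Σ corner-gray over 7 cells = 2857  → 56.9297
Σ rows: total corner-gray = 26754  → 533.1108 mm³


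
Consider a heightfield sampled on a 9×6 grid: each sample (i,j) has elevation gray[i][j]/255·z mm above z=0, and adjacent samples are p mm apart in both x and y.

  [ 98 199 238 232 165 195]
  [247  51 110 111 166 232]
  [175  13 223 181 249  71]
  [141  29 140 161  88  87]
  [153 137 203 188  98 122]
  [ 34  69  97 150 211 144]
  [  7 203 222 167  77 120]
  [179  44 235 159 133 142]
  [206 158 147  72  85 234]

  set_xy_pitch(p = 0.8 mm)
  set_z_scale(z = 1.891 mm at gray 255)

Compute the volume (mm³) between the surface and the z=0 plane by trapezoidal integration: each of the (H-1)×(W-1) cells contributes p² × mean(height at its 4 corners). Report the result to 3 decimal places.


26.925

height_mm = gray/255 × 1.891; cell vol = 0.8² × mean(4 corners)
unit = 0.8² × 1.891 / (4×255) = 0.00118651 mm³ per gray-sum
row 0: Σ corner-gray over 5 cells = 3316  → 3.9345
row 1: Σ corner-gray over 5 cells = 2933  → 3.4800
row 2: Σ corner-gray over 5 cells = 2642  → 3.1348
row 3: Σ corner-gray over 5 cells = 2591  → 3.0742
row 4: Σ corner-gray over 5 cells = 2759  → 3.2736
row 5: Σ corner-gray over 5 cells = 2697  → 3.2000
row 6: Σ corner-gray over 5 cells = 2928  → 3.4741
row 7: Σ corner-gray over 5 cells = 2827  → 3.3543
Σ rows: total corner-gray = 22693  → 26.9255 mm³


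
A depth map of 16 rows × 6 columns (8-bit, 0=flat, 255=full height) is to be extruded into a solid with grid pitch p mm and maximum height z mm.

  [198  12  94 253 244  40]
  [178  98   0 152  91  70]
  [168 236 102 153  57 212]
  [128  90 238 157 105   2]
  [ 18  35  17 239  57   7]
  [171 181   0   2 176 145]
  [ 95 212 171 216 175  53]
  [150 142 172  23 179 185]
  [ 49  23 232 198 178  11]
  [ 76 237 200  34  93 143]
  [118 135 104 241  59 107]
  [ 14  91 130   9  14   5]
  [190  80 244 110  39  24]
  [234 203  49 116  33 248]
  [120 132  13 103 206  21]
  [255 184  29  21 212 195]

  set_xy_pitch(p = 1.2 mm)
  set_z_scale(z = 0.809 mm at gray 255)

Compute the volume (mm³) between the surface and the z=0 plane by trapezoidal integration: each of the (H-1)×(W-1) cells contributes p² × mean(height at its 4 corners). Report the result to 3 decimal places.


height_mm = gray/255 × 0.809; cell vol = 1.2² × mean(4 corners)
unit = 1.2² × 0.809 / (4×255) = 0.00114212 mm³ per gray-sum
row 0: Σ corner-gray over 5 cells = 2374  → 2.7114
row 1: Σ corner-gray over 5 cells = 2406  → 2.7479
row 2: Σ corner-gray over 5 cells = 2786  → 3.1819
row 3: Σ corner-gray over 5 cells = 2031  → 2.3196
row 4: Σ corner-gray over 5 cells = 1755  → 2.0044
row 5: Σ corner-gray over 5 cells = 2730  → 3.1180
row 6: Σ corner-gray over 5 cells = 3063  → 3.4983
row 7: Σ corner-gray over 5 cells = 2689  → 3.0712
row 8: Σ corner-gray over 5 cells = 2669  → 3.0483
row 9: Σ corner-gray over 5 cells = 2650  → 3.0266
row 10: Σ corner-gray over 5 cells = 1810  → 2.0672
row 11: Σ corner-gray over 5 cells = 1667  → 1.9039
row 12: Σ corner-gray over 5 cells = 2444  → 2.7913
row 13: Σ corner-gray over 5 cells = 2333  → 2.6646
row 14: Σ corner-gray over 5 cells = 2391  → 2.7308
Σ rows: total corner-gray = 35798  → 40.8855 mm³

40.886


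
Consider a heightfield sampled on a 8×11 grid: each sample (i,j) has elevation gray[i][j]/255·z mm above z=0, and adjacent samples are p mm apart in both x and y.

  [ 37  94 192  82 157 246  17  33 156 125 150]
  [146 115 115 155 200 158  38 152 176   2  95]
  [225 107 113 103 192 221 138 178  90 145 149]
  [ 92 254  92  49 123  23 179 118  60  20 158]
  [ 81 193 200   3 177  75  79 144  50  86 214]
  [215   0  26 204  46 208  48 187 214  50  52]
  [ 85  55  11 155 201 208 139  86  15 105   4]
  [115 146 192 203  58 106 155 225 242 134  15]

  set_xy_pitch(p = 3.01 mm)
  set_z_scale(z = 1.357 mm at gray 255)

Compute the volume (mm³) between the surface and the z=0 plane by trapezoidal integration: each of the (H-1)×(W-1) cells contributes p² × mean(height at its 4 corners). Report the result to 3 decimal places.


404.985

height_mm = gray/255 × 1.357; cell vol = 3.01² × mean(4 corners)
unit = 3.01² × 1.357 / (4×255) = 0.0120535 mm³ per gray-sum
row 0: Σ corner-gray over 10 cells = 4854  → 58.5076
row 1: Σ corner-gray over 10 cells = 5411  → 65.2214
row 2: Σ corner-gray over 10 cells = 5034  → 60.6772
row 3: Σ corner-gray over 10 cells = 4395  → 52.9751
row 4: Σ corner-gray over 10 cells = 4542  → 54.7469
row 5: Σ corner-gray over 10 cells = 4272  → 51.4925
row 6: Σ corner-gray over 10 cells = 5091  → 61.3643
Σ rows: total corner-gray = 33599  → 404.9851 mm³


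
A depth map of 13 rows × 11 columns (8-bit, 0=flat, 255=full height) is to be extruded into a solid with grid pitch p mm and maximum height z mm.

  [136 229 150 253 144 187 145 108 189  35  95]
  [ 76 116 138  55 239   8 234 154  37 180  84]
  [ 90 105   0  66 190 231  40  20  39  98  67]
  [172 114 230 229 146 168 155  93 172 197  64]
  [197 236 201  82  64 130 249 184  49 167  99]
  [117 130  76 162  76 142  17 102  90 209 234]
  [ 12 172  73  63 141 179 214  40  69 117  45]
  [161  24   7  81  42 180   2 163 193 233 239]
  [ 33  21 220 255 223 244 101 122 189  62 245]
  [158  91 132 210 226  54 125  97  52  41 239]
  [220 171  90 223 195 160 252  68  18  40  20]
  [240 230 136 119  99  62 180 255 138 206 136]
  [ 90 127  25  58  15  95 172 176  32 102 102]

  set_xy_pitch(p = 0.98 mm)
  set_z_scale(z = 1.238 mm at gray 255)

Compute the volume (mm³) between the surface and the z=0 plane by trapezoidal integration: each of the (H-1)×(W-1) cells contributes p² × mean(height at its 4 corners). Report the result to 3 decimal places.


72.834

height_mm = gray/255 × 1.238; cell vol = 0.98² × mean(4 corners)
unit = 0.98² × 1.238 / (4×255) = 0.00116566 mm³ per gray-sum
row 0: Σ corner-gray over 10 cells = 5593  → 6.5195
row 1: Σ corner-gray over 10 cells = 4217  → 4.9156
row 2: Σ corner-gray over 10 cells = 4979  → 5.8038
row 3: Σ corner-gray over 10 cells = 6264  → 7.3017
row 4: Σ corner-gray over 10 cells = 5379  → 6.2701
row 5: Σ corner-gray over 10 cells = 4552  → 5.3061
row 6: Σ corner-gray over 10 cells = 4443  → 5.1790
row 7: Σ corner-gray over 10 cells = 5402  → 6.2969
row 8: Σ corner-gray over 10 cells = 5605  → 6.5335
row 9: Σ corner-gray over 10 cells = 5127  → 5.9763
row 10: Σ corner-gray over 10 cells = 5900  → 6.8774
row 11: Σ corner-gray over 10 cells = 5022  → 5.8540
Σ rows: total corner-gray = 62483  → 72.8341 mm³


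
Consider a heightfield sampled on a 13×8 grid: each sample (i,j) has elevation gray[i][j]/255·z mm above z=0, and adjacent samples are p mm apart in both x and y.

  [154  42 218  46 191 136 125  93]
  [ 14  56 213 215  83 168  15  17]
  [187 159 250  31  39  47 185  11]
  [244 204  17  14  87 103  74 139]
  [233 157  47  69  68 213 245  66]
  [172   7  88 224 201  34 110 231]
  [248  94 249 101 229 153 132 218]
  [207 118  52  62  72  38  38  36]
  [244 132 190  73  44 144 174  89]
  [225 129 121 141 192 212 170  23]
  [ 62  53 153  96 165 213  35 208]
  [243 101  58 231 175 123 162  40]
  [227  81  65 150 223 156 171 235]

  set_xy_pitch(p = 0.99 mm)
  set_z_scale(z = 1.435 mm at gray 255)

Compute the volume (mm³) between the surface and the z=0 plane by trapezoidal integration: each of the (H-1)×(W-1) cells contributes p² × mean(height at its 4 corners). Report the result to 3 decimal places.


height_mm = gray/255 × 1.435; cell vol = 0.99² × mean(4 corners)
unit = 0.99² × 1.435 / (4×255) = 0.00137887 mm³ per gray-sum
row 0: Σ corner-gray over 7 cells = 3294  → 4.5420
row 1: Σ corner-gray over 7 cells = 3151  → 4.3448
row 2: Σ corner-gray over 7 cells = 3001  → 4.1380
row 3: Σ corner-gray over 7 cells = 3278  → 4.5199
row 4: Σ corner-gray over 7 cells = 3628  → 5.0025
row 5: Σ corner-gray over 7 cells = 4113  → 5.6713
row 6: Σ corner-gray over 7 cells = 3385  → 4.6675
row 7: Σ corner-gray over 7 cells = 2850  → 3.9298
row 8: Σ corner-gray over 7 cells = 4025  → 5.5499
row 9: Σ corner-gray over 7 cells = 3878  → 5.3472
row 10: Σ corner-gray over 7 cells = 3683  → 5.0784
row 11: Σ corner-gray over 7 cells = 4137  → 5.7044
Σ rows: total corner-gray = 42423  → 58.4956 mm³

58.496


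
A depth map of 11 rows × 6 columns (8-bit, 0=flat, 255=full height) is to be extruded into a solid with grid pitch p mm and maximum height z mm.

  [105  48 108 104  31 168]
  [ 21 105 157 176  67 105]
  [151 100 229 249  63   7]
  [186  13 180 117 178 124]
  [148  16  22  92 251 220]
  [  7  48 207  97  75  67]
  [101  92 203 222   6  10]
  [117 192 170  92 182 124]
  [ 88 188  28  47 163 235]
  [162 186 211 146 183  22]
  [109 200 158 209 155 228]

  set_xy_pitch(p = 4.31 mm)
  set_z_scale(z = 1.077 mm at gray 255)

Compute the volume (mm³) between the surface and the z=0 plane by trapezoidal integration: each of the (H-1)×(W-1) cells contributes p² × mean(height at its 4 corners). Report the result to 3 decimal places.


height_mm = gray/255 × 1.077; cell vol = 4.31² × mean(4 corners)
unit = 4.31² × 1.077 / (4×255) = 0.0196142 mm³ per gray-sum
row 0: Σ corner-gray over 5 cells = 1991  → 39.0518
row 1: Σ corner-gray over 5 cells = 2576  → 50.5261
row 2: Σ corner-gray over 5 cells = 2726  → 53.4682
row 3: Σ corner-gray over 5 cells = 2416  → 47.3878
row 4: Σ corner-gray over 5 cells = 2058  → 40.3660
row 5: Σ corner-gray over 5 cells = 2085  → 40.8956
row 6: Σ corner-gray over 5 cells = 2670  → 52.3699
row 7: Σ corner-gray over 5 cells = 2688  → 52.7229
row 8: Σ corner-gray over 5 cells = 2811  → 55.1354
row 9: Σ corner-gray over 5 cells = 3417  → 67.0216
Σ rows: total corner-gray = 25438  → 498.9454 mm³

498.945


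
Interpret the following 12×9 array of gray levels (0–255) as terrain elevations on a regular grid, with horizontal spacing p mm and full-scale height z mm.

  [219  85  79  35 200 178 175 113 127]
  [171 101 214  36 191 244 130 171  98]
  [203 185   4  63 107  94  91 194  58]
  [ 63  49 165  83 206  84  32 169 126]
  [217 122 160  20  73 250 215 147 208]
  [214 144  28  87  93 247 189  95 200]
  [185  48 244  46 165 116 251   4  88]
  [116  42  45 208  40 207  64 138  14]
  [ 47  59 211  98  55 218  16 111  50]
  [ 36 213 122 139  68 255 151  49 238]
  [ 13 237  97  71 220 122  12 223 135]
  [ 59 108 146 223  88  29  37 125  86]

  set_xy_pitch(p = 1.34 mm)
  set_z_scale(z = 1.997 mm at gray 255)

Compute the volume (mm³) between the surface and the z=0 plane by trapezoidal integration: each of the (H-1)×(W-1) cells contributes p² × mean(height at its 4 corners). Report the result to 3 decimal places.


height_mm = gray/255 × 1.997; cell vol = 1.34² × mean(4 corners)
unit = 1.34² × 1.997 / (4×255) = 0.0035155 mm³ per gray-sum
row 0: Σ corner-gray over 8 cells = 4519  → 15.8866
row 1: Σ corner-gray over 8 cells = 4180  → 14.6948
row 2: Σ corner-gray over 8 cells = 3502  → 12.3113
row 3: Σ corner-gray over 8 cells = 4164  → 14.6386
row 4: Σ corner-gray over 8 cells = 4579  → 16.0975
row 5: Σ corner-gray over 8 cells = 4201  → 14.7686
row 6: Σ corner-gray over 8 cells = 3639  → 12.7929
row 7: Σ corner-gray over 8 cells = 3251  → 11.4289
row 8: Σ corner-gray over 8 cells = 3901  → 13.7140
row 9: Σ corner-gray over 8 cells = 4380  → 15.3979
row 10: Σ corner-gray over 8 cells = 3769  → 13.2499
Σ rows: total corner-gray = 44085  → 154.9810 mm³

154.981


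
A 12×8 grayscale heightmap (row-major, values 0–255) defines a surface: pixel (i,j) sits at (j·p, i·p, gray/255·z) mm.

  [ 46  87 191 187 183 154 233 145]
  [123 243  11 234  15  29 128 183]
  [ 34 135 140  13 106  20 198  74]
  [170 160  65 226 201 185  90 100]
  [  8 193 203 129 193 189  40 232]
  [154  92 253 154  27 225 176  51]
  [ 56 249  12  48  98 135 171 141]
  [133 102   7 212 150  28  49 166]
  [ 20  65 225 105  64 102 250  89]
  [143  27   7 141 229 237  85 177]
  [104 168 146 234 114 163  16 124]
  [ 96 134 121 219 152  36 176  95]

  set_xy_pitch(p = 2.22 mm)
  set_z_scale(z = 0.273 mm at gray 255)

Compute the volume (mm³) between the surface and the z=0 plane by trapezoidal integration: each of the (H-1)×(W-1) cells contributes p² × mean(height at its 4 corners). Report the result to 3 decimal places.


height_mm = gray/255 × 0.273; cell vol = 2.22² × mean(4 corners)
unit = 2.22² × 0.273 / (4×255) = 0.00131907 mm³ per gray-sum
row 0: Σ corner-gray over 7 cells = 3887  → 5.1272
row 1: Σ corner-gray over 7 cells = 2958  → 3.9018
row 2: Σ corner-gray over 7 cells = 3456  → 4.5587
row 3: Σ corner-gray over 7 cells = 4258  → 5.6166
row 4: Σ corner-gray over 7 cells = 4193  → 5.5309
row 5: Σ corner-gray over 7 cells = 3682  → 4.8568
row 6: Σ corner-gray over 7 cells = 3018  → 3.9810
row 7: Σ corner-gray over 7 cells = 3126  → 4.1234
row 8: Σ corner-gray over 7 cells = 3503  → 4.6207
row 9: Σ corner-gray over 7 cells = 3682  → 4.8568
row 10: Σ corner-gray over 7 cells = 3777  → 4.9821
Σ rows: total corner-gray = 39540  → 52.1561 mm³

52.156


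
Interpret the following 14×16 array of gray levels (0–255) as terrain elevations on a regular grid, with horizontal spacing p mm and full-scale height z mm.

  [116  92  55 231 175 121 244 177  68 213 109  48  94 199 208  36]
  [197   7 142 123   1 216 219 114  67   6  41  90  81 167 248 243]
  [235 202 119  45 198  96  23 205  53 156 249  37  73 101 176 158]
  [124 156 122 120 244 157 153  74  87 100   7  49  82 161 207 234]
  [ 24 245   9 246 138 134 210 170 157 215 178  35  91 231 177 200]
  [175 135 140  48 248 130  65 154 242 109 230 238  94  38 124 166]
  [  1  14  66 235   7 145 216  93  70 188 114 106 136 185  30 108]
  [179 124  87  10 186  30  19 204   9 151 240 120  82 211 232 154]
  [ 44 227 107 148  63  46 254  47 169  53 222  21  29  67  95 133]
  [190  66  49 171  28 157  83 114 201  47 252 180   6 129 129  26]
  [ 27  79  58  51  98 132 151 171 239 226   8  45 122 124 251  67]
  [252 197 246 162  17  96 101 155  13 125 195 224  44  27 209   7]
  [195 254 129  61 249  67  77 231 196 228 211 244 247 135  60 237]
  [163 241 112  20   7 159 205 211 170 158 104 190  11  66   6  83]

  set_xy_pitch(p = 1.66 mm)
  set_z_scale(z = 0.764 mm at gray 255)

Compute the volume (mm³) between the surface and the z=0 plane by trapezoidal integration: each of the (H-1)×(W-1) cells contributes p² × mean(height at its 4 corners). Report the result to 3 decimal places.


height_mm = gray/255 × 0.764; cell vol = 1.66² × mean(4 corners)
unit = 1.66² × 0.764 / (4×255) = 0.002064 mm³ per gray-sum
row 0: Σ corner-gray over 15 cells = 7704  → 15.9010
row 1: Σ corner-gray over 15 cells = 7343  → 15.1559
row 2: Σ corner-gray over 15 cells = 7655  → 15.7999
row 3: Σ corner-gray over 15 cells = 8492  → 17.5275
row 4: Σ corner-gray over 15 cells = 9027  → 18.6317
row 5: Σ corner-gray over 15 cells = 7650  → 15.7896
row 6: Σ corner-gray over 15 cells = 7062  → 14.5760
row 7: Σ corner-gray over 15 cells = 7016  → 14.4810
row 8: Σ corner-gray over 15 cells = 6713  → 13.8556
row 9: Σ corner-gray over 15 cells = 7044  → 14.5388
row 10: Σ corner-gray over 15 cells = 7485  → 15.4490
row 11: Σ corner-gray over 15 cells = 9091  → 18.7638
row 12: Σ corner-gray over 15 cells = 8776  → 18.1137
Σ rows: total corner-gray = 101058  → 208.5836 mm³

208.584


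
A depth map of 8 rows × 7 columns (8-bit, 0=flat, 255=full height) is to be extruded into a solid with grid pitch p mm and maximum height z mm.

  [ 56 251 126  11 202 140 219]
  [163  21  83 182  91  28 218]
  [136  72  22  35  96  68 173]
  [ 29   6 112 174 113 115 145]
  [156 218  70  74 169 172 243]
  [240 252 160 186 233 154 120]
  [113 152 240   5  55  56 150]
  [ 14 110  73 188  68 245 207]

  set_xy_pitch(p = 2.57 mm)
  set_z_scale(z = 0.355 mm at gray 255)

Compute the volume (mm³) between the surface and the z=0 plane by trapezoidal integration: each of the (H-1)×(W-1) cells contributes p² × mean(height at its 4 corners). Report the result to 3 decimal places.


height_mm = gray/255 × 0.355; cell vol = 2.57² × mean(4 corners)
unit = 2.57² × 0.355 / (4×255) = 0.00229876 mm³ per gray-sum
row 0: Σ corner-gray over 6 cells = 2926  → 6.7262
row 1: Σ corner-gray over 6 cells = 2086  → 4.7952
row 2: Σ corner-gray over 6 cells = 2109  → 4.8481
row 3: Σ corner-gray over 6 cells = 3019  → 6.9400
row 4: Σ corner-gray over 6 cells = 4135  → 9.5054
row 5: Σ corner-gray over 6 cells = 3609  → 8.2962
row 6: Σ corner-gray over 6 cells = 2868  → 6.5929
Σ rows: total corner-gray = 20752  → 47.7040 mm³

47.704


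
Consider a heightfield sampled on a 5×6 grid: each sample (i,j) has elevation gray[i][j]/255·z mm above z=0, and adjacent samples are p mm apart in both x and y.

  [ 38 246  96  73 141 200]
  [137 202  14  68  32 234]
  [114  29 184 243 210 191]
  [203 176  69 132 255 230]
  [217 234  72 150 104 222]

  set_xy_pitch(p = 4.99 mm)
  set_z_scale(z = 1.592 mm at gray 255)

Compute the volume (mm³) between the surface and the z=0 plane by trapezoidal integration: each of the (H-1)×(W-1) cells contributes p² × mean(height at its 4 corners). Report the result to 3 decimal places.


450.158

height_mm = gray/255 × 1.592; cell vol = 4.99² × mean(4 corners)
unit = 4.99² × 1.592 / (4×255) = 0.0388637 mm³ per gray-sum
row 0: Σ corner-gray over 5 cells = 2353  → 91.4463
row 1: Σ corner-gray over 5 cells = 2640  → 102.6001
row 2: Σ corner-gray over 5 cells = 3334  → 129.5715
row 3: Σ corner-gray over 5 cells = 3256  → 126.5402
Σ rows: total corner-gray = 11583  → 450.1581 mm³


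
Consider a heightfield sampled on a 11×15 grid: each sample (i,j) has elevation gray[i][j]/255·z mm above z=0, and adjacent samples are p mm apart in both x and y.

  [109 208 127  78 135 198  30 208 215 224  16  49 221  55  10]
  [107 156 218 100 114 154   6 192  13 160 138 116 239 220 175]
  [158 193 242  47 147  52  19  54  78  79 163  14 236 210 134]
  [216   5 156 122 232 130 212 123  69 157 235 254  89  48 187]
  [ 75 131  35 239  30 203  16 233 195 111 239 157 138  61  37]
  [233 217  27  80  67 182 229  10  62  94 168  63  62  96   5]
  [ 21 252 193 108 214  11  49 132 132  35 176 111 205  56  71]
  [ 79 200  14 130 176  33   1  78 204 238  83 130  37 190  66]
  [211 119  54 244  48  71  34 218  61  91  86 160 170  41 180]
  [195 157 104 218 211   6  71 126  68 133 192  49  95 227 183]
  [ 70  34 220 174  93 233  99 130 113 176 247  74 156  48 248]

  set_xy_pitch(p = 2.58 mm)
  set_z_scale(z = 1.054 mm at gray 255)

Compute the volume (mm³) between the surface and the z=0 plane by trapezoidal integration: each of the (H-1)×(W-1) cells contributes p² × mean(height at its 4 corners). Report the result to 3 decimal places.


485.201

height_mm = gray/255 × 1.054; cell vol = 2.58² × mean(4 corners)
unit = 2.58² × 1.054 / (4×255) = 0.00687828 mm³ per gray-sum
row 0: Σ corner-gray over 14 cells = 7581  → 52.1442
row 1: Σ corner-gray over 14 cells = 7294  → 50.1702
row 2: Σ corner-gray over 14 cells = 7427  → 51.0850
row 3: Σ corner-gray over 14 cells = 7755  → 53.3411
row 4: Σ corner-gray over 14 cells = 6640  → 45.6718
row 5: Σ corner-gray over 14 cells = 6392  → 43.9660
row 6: Σ corner-gray over 14 cells = 6613  → 45.4861
row 7: Σ corner-gray over 14 cells = 6358  → 43.7321
row 8: Σ corner-gray over 14 cells = 6877  → 47.3019
row 9: Σ corner-gray over 14 cells = 7604  → 52.3024
Σ rows: total corner-gray = 70541  → 485.2007 mm³


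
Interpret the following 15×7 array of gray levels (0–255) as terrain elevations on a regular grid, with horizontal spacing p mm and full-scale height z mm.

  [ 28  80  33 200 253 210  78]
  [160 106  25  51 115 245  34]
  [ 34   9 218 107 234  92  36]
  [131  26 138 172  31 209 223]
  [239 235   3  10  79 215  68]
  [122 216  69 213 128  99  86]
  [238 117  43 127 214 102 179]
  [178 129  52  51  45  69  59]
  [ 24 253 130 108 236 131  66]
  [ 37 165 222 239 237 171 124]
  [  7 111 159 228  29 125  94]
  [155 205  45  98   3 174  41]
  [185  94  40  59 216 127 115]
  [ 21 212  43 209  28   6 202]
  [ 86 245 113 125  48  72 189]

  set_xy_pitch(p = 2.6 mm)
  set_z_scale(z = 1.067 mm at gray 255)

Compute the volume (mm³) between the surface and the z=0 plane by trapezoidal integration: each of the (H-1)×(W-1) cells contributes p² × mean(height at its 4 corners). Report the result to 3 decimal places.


height_mm = gray/255 × 1.067; cell vol = 2.6² × mean(4 corners)
unit = 2.6² × 1.067 / (4×255) = 0.00707149 mm³ per gray-sum
row 0: Σ corner-gray over 6 cells = 2936  → 20.7619
row 1: Σ corner-gray over 6 cells = 2668  → 18.8667
row 2: Σ corner-gray over 6 cells = 2896  → 20.4790
row 3: Σ corner-gray over 6 cells = 2897  → 20.4861
row 4: Σ corner-gray over 6 cells = 3049  → 21.5610
row 5: Σ corner-gray over 6 cells = 3281  → 23.2016
row 6: Σ corner-gray over 6 cells = 2552  → 18.0464
row 7: Σ corner-gray over 6 cells = 2735  → 19.3405
row 8: Σ corner-gray over 6 cells = 4035  → 28.5335
row 9: Σ corner-gray over 6 cells = 3634  → 25.6978
row 10: Σ corner-gray over 6 cells = 2651  → 18.7465
row 11: Σ corner-gray over 6 cells = 2618  → 18.5132
row 12: Σ corner-gray over 6 cells = 2591  → 18.3222
row 13: Σ corner-gray over 6 cells = 2700  → 19.0930
Σ rows: total corner-gray = 41243  → 291.6495 mm³

291.649


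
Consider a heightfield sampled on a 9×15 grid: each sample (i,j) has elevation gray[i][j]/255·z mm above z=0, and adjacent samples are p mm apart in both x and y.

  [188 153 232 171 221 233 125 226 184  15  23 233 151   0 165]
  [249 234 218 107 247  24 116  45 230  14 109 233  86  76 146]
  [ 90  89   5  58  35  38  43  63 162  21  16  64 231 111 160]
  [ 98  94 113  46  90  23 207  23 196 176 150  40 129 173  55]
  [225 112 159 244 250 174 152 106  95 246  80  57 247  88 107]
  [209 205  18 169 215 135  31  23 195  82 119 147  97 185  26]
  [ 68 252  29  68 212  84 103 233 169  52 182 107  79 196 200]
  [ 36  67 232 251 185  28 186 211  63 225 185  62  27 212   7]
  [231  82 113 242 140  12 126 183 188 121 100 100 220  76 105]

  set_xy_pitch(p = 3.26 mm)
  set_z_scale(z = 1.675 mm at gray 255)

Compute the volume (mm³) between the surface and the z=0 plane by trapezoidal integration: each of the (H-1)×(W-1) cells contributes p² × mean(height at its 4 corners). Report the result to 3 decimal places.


height_mm = gray/255 × 1.675; cell vol = 3.26² × mean(4 corners)
unit = 3.26² × 1.675 / (4×255) = 0.0174522 mm³ per gray-sum
row 0: Σ corner-gray over 14 cells = 8160  → 142.4098
row 1: Σ corner-gray over 14 cells = 5995  → 104.6259
row 2: Σ corner-gray over 14 cells = 5195  → 90.6641
row 3: Σ corner-gray over 14 cells = 7425  → 129.5825
row 4: Σ corner-gray over 14 cells = 7829  → 136.6332
row 5: Σ corner-gray over 14 cells = 7277  → 126.9996
row 6: Σ corner-gray over 14 cells = 7711  → 134.5738
row 7: Σ corner-gray over 14 cells = 7653  → 133.5616
Σ rows: total corner-gray = 57245  → 999.0504 mm³

999.050


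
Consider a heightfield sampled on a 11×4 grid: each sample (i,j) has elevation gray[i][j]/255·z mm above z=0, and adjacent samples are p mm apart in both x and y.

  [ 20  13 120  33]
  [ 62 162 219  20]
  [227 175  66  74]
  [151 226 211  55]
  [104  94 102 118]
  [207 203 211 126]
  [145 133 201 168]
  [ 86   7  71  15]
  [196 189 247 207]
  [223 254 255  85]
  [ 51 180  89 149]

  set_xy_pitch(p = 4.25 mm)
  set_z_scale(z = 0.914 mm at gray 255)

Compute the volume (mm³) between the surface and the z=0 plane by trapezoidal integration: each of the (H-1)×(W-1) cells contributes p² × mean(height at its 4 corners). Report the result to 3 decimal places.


286.466

height_mm = gray/255 × 0.914; cell vol = 4.25² × mean(4 corners)
unit = 4.25² × 0.914 / (4×255) = 0.0161854 mm³ per gray-sum
row 0: Σ corner-gray over 3 cells = 1163  → 18.8236
row 1: Σ corner-gray over 3 cells = 1627  → 26.3337
row 2: Σ corner-gray over 3 cells = 1863  → 30.1534
row 3: Σ corner-gray over 3 cells = 1694  → 27.4181
row 4: Σ corner-gray over 3 cells = 1775  → 28.7291
row 5: Σ corner-gray over 3 cells = 2142  → 34.6692
row 6: Σ corner-gray over 3 cells = 1238  → 20.0375
row 7: Σ corner-gray over 3 cells = 1532  → 24.7961
row 8: Σ corner-gray over 3 cells = 2601  → 42.0983
row 9: Σ corner-gray over 3 cells = 2064  → 33.4067
Σ rows: total corner-gray = 17699  → 286.4657 mm³


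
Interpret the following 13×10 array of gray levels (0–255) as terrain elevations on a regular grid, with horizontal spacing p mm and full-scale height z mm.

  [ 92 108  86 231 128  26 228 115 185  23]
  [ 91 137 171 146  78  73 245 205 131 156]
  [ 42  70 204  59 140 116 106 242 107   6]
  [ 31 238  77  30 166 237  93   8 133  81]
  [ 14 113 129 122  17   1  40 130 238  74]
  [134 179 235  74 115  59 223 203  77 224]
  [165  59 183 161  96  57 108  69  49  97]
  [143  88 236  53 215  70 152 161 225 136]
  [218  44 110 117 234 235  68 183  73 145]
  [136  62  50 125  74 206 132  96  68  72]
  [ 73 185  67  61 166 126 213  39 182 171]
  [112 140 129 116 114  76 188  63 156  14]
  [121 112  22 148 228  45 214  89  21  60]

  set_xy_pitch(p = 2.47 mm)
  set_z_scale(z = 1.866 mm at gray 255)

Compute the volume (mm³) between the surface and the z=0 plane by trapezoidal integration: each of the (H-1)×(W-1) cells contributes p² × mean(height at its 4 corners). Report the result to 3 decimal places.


height_mm = gray/255 × 1.866; cell vol = 2.47² × mean(4 corners)
unit = 2.47² × 1.866 / (4×255) = 0.0111611 mm³ per gray-sum
row 0: Σ corner-gray over 9 cells = 4948  → 55.2249
row 1: Σ corner-gray over 9 cells = 4755  → 53.0708
row 2: Σ corner-gray over 9 cells = 4212  → 47.0104
row 3: Σ corner-gray over 9 cells = 3744  → 41.7870
row 4: Σ corner-gray over 9 cells = 4356  → 48.6176
row 5: Σ corner-gray over 9 cells = 4514  → 50.3810
row 6: Σ corner-gray over 9 cells = 4505  → 50.2806
row 7: Σ corner-gray over 9 cells = 5170  → 57.7027
row 8: Σ corner-gray over 9 cells = 4325  → 48.2716
row 9: Σ corner-gray over 9 cells = 4156  → 46.3854
row 10: Σ corner-gray over 9 cells = 4412  → 49.2426
row 11: Σ corner-gray over 9 cells = 4029  → 44.9679
Σ rows: total corner-gray = 53126  → 592.9424 mm³

592.942


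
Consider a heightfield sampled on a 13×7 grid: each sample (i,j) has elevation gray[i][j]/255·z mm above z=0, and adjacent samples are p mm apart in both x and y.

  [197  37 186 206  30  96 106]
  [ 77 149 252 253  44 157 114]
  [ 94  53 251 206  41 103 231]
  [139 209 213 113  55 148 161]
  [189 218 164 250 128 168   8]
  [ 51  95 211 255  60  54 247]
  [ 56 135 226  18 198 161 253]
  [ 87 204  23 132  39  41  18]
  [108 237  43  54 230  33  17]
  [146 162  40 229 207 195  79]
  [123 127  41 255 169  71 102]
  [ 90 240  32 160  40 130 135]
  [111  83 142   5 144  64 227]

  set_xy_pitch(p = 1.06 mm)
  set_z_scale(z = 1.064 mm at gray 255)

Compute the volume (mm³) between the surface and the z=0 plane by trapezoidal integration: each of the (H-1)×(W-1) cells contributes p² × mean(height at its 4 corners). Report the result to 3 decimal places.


45.201

height_mm = gray/255 × 1.064; cell vol = 1.06² × mean(4 corners)
unit = 1.06² × 1.064 / (4×255) = 0.00117207 mm³ per gray-sum
row 0: Σ corner-gray over 6 cells = 3314  → 3.8842
row 1: Σ corner-gray over 6 cells = 3534  → 4.1421
row 2: Σ corner-gray over 6 cells = 3409  → 3.9956
row 3: Σ corner-gray over 6 cells = 3829  → 4.4879
row 4: Σ corner-gray over 6 cells = 3701  → 4.3378
row 5: Σ corner-gray over 6 cells = 3433  → 4.0237
row 6: Σ corner-gray over 6 cells = 2768  → 3.2443
row 7: Σ corner-gray over 6 cells = 2302  → 2.6981
row 8: Σ corner-gray over 6 cells = 3210  → 3.7623
row 9: Σ corner-gray over 6 cells = 3442  → 4.0343
row 10: Σ corner-gray over 6 cells = 2980  → 3.4928
row 11: Σ corner-gray over 6 cells = 2643  → 3.0978
Σ rows: total corner-gray = 38565  → 45.2008 mm³


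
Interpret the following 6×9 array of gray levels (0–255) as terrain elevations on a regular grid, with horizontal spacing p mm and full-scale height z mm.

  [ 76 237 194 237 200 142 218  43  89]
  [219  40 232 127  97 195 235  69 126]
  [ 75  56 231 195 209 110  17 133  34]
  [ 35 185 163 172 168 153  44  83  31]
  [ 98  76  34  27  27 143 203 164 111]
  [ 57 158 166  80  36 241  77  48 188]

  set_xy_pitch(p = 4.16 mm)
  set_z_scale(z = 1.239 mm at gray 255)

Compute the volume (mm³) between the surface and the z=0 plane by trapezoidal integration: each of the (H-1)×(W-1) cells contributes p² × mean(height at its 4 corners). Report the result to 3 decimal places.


428.286

height_mm = gray/255 × 1.239; cell vol = 4.16² × mean(4 corners)
unit = 4.16² × 1.239 / (4×255) = 0.0210212 mm³ per gray-sum
row 0: Σ corner-gray over 8 cells = 5042  → 105.9890
row 1: Σ corner-gray over 8 cells = 4346  → 91.3582
row 2: Σ corner-gray over 8 cells = 4013  → 84.3581
row 3: Σ corner-gray over 8 cells = 3559  → 74.8145
row 4: Σ corner-gray over 8 cells = 3414  → 71.7664
Σ rows: total corner-gray = 20374  → 428.2862 mm³


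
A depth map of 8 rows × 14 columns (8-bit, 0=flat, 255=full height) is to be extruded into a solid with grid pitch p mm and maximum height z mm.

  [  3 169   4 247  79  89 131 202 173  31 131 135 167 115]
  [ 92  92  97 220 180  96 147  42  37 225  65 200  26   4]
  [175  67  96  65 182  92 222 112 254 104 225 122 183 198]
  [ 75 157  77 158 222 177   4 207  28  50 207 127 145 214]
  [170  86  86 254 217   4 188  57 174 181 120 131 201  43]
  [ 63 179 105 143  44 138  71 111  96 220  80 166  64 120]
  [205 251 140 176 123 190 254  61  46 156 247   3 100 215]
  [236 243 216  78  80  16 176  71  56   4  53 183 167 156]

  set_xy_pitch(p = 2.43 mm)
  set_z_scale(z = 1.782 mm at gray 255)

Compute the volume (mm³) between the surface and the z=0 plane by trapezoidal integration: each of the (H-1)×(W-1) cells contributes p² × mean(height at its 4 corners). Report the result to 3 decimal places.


492.620

height_mm = gray/255 × 1.782; cell vol = 2.43² × mean(4 corners)
unit = 2.43² × 1.782 / (4×255) = 0.0103162 mm³ per gray-sum
row 0: Σ corner-gray over 13 cells = 6184  → 63.7954
row 1: Σ corner-gray over 13 cells = 6771  → 69.8510
row 2: Σ corner-gray over 13 cells = 7228  → 74.5655
row 3: Σ corner-gray over 13 cells = 7018  → 72.3991
row 4: Σ corner-gray over 13 cells = 6628  → 68.3758
row 5: Σ corner-gray over 13 cells = 6931  → 71.5016
row 6: Σ corner-gray over 13 cells = 6992  → 72.1309
Σ rows: total corner-gray = 47752  → 492.6195 mm³


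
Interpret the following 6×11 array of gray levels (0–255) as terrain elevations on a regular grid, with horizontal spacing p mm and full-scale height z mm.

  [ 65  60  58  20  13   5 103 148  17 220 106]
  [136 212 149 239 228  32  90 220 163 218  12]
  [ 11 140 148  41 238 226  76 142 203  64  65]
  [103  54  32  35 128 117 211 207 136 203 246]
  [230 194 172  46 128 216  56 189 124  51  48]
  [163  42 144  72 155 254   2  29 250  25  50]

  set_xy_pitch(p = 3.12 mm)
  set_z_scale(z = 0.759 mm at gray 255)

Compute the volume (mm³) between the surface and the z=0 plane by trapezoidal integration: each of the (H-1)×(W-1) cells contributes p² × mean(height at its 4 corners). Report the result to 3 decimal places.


187.115

height_mm = gray/255 × 0.759; cell vol = 3.12² × mean(4 corners)
unit = 3.12² × 0.759 / (4×255) = 0.00724354 mm³ per gray-sum
row 0: Σ corner-gray over 10 cells = 4709  → 34.1098
row 1: Σ corner-gray over 10 cells = 5882  → 42.6065
row 2: Σ corner-gray over 10 cells = 5227  → 37.8620
row 3: Σ corner-gray over 10 cells = 5225  → 37.8475
row 4: Σ corner-gray over 10 cells = 4789  → 34.6893
Σ rows: total corner-gray = 25832  → 187.1151 mm³


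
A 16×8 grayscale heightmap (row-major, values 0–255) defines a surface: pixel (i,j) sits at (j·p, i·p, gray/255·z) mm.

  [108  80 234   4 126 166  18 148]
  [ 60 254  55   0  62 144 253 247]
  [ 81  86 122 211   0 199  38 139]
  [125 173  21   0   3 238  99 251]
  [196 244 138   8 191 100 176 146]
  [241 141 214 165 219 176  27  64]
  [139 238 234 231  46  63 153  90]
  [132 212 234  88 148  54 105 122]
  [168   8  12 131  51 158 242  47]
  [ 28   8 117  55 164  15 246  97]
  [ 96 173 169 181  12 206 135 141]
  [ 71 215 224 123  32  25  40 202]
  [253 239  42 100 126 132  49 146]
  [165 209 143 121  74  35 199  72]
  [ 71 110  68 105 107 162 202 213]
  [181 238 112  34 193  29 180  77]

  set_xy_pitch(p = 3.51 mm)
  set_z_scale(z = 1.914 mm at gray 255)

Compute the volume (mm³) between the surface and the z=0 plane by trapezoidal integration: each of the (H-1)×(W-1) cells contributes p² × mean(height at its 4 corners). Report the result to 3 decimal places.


1226.657

height_mm = gray/255 × 1.914; cell vol = 3.51² × mean(4 corners)
unit = 3.51² × 1.914 / (4×255) = 0.0231183 mm³ per gray-sum
row 0: Σ corner-gray over 7 cells = 3355  → 77.5619
row 1: Σ corner-gray over 7 cells = 3375  → 78.0243
row 2: Σ corner-gray over 7 cells = 2976  → 68.8001
row 3: Σ corner-gray over 7 cells = 3500  → 80.9141
row 4: Σ corner-gray over 7 cells = 4245  → 98.1372
row 5: Σ corner-gray over 7 cells = 4348  → 100.5184
row 6: Σ corner-gray over 7 cells = 4095  → 94.6695
row 7: Σ corner-gray over 7 cells = 3355  → 77.5619
row 8: Σ corner-gray over 7 cells = 2754  → 63.6678
row 9: Σ corner-gray over 7 cells = 3324  → 76.8452
row 10: Σ corner-gray over 7 cells = 3580  → 82.7635
row 11: Σ corner-gray over 7 cells = 3366  → 77.8162
row 12: Σ corner-gray over 7 cells = 3574  → 82.6248
row 13: Σ corner-gray over 7 cells = 3591  → 83.0178
row 14: Σ corner-gray over 7 cells = 3622  → 83.7345
Σ rows: total corner-gray = 53060  → 1226.6573 mm³


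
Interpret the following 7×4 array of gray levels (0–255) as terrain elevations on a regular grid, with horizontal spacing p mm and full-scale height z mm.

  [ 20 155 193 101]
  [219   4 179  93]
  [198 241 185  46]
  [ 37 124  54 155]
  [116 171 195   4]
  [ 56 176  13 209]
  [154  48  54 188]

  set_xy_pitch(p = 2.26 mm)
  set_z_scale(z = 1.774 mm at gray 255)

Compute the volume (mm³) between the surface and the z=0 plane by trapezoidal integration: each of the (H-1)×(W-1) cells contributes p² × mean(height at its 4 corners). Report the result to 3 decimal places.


height_mm = gray/255 × 1.774; cell vol = 2.26² × mean(4 corners)
unit = 2.26² × 1.774 / (4×255) = 0.00888322 mm³ per gray-sum
row 0: Σ corner-gray over 3 cells = 1495  → 13.2804
row 1: Σ corner-gray over 3 cells = 1774  → 15.7588
row 2: Σ corner-gray over 3 cells = 1644  → 14.6040
row 3: Σ corner-gray over 3 cells = 1400  → 12.4365
row 4: Σ corner-gray over 3 cells = 1495  → 13.2804
row 5: Σ corner-gray over 3 cells = 1189  → 10.5621
Σ rows: total corner-gray = 8997  → 79.9223 mm³

79.922


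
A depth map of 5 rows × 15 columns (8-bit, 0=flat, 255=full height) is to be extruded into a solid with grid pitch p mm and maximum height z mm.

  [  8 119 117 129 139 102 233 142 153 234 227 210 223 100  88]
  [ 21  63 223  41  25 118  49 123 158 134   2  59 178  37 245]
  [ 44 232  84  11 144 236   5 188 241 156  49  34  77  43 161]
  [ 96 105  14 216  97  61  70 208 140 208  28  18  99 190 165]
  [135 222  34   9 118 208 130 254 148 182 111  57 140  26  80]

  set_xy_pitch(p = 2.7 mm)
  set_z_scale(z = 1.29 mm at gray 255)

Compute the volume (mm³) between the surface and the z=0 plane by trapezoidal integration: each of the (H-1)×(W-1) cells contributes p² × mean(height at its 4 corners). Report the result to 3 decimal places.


height_mm = gray/255 × 1.29; cell vol = 2.7² × mean(4 corners)
unit = 2.7² × 1.29 / (4×255) = 0.00921971 mm³ per gray-sum
row 0: Σ corner-gray over 14 cells = 7038  → 64.8883
row 1: Σ corner-gray over 14 cells = 5891  → 54.3133
row 2: Σ corner-gray over 14 cells = 6374  → 58.7664
row 3: Σ corner-gray over 14 cells = 6662  → 61.4217
Σ rows: total corner-gray = 25965  → 239.3897 mm³

239.390


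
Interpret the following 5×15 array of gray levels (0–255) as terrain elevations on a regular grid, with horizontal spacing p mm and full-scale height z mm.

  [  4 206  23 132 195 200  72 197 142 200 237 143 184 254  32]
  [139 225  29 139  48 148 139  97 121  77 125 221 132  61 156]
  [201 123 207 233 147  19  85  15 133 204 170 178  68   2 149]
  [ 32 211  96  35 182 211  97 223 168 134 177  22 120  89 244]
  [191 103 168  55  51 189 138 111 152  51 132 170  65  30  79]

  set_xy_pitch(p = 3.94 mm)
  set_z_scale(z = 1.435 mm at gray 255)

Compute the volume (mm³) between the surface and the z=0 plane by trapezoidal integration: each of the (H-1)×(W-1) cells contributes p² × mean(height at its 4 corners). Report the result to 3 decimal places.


height_mm = gray/255 × 1.435; cell vol = 3.94² × mean(4 corners)
unit = 3.94² × 1.435 / (4×255) = 0.0218396 mm³ per gray-sum
row 0: Σ corner-gray over 14 cells = 7825  → 170.8947
row 1: Σ corner-gray over 14 cells = 6937  → 151.5011
row 2: Σ corner-gray over 14 cells = 7324  → 159.9530
row 3: Σ corner-gray over 14 cells = 6906  → 150.8241
Σ rows: total corner-gray = 28992  → 633.1729 mm³

633.173


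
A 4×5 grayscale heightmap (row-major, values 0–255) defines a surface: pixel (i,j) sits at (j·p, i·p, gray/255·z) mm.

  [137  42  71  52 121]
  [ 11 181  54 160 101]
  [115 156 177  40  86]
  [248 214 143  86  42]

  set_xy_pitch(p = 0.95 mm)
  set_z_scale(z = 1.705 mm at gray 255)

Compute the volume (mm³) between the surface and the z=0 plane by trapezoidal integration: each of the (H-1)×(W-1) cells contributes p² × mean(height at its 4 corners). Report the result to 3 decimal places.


8.240

height_mm = gray/255 × 1.705; cell vol = 0.95² × mean(4 corners)
unit = 0.95² × 1.705 / (4×255) = 0.00150859 mm³ per gray-sum
row 0: Σ corner-gray over 4 cells = 1490  → 2.2478
row 1: Σ corner-gray over 4 cells = 1849  → 2.7894
row 2: Σ corner-gray over 4 cells = 2123  → 3.2027
Σ rows: total corner-gray = 5462  → 8.2399 mm³
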